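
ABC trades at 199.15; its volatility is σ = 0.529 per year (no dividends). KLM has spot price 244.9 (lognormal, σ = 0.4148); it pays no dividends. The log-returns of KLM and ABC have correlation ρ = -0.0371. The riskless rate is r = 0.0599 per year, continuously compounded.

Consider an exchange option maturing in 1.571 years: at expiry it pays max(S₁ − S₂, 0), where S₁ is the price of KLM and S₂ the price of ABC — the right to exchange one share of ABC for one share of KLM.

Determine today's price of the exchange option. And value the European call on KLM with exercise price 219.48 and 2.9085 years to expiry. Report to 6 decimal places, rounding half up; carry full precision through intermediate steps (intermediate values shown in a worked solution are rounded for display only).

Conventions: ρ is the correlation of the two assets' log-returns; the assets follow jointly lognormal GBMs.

σ_eff = √(σ₁² + σ₂² − 2ρσ₁σ₂) = √(0.4148² + 0.529² − 2·-0.0371·0.4148·0.529) = 0.684238
d₁ = (ln(S₁/S₂) + (q₂ − q₁ + σ_eff²/2)T) / (σ_eff√T) = (ln(244.9/199.15) + (0.0 − 0.0 + 0.234091)·1.571) / 0.857621 = 0.669933
d₂ = d₁ − σ_eff√T = 0.669933 − 0.857621 = -0.187688
N(d₁) = 0.748550,  N(d₂) = 0.425561
V = S₁·e^{−q₁T}·N(d₁) − S₂·e^{−q₂T}·N(d₂) = 183.319824 − 84.750404 = 98.569420
[vanilla: KLM call K=219.48]
σ√T = 0.4148·√2.9085 = 0.707413
d₁ = (ln(S/K) + (r+σ²/2)T) / (σ√T) = (ln(244.9/219.48) + (0.0599+0.4148²/2)·2.9085) / 0.707413 = (0.109589 + 0.424436) / 0.707413 = 0.754898
d₂ = d₁ − σ√T = 0.754898 − 0.707413 = 0.047484
e^{−rT} = 0.840113
N(d₁) = 0.774845,  N(d₂) = 0.518936
price = S·N(d₁) − K·e^{−rT}·N(d₂) = 189.759507 − 95.685627 = 94.073881

exchange price = 98.569420
price(KLM call K=219.48) = 94.073881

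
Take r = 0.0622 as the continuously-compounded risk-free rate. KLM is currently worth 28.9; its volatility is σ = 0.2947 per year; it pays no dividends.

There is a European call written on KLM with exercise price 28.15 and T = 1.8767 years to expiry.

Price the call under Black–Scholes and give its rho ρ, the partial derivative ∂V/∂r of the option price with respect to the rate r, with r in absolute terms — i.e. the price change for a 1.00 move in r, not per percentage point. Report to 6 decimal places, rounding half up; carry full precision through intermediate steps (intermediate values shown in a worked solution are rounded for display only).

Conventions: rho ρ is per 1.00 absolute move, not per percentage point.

σ√T = 0.2947·√1.8767 = 0.403717
d₁ = (ln(S/K) + (r+σ²/2)T) / (σ√T) = (ln(28.9/28.15) + (0.0622+0.2947²/2)·1.8767) / 0.403717 = (0.026294 + 0.198225) / 0.403717 = 0.556129
d₂ = d₁ − σ√T = 0.556129 − 0.403717 = 0.152411
e^{−rT} = 0.889825
N(d₁) = 0.710939,  N(d₂) = 0.560569
Call price V = S·N(d₁) − K·e^{−rT}·N(d₂) = 20.546125 − 14.041442 = 6.504682
ρ = K·T·e^{−rT}·N(d₂) = 26.351575

price = 6.504682
ρ = 26.351575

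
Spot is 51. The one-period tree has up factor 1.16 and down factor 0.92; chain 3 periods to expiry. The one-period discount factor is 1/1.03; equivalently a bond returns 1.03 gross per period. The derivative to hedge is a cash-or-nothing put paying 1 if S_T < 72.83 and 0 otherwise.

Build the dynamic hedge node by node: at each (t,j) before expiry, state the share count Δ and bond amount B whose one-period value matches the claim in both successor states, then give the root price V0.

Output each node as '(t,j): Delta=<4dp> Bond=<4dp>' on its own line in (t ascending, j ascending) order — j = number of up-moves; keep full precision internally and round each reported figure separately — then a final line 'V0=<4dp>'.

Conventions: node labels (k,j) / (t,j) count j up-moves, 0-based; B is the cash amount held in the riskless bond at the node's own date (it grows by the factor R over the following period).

Since d<R<u, set p* = (R−d)/(u−d) = 0.4583; price each node as the discounted p*-expectation of its children.
Terminal payoffs: V(3,0)=1.0000, V(3,1)=1.0000, V(3,2)=1.0000, V(3,3)=0.0000
Node (2,0) S=43.1664: V=(p*·1.0000+(1−p*)·1.0000)/1.03=0.9709; Δ=(1.0000−1.0000)/(50.0730−39.7131)=0.0000; B=V−Δ·S=0.9709
Node (2,1) S=54.4272: V=(p*·1.0000+(1−p*)·1.0000)/1.03=0.9709; Δ=(1.0000−1.0000)/(63.1356−50.0730)=0.0000; B=V−Δ·S=0.9709
Node (2,2) S=68.6256: V=(p*·0.0000+(1−p*)·1.0000)/1.03=0.5259; Δ=(0.0000−1.0000)/(79.6057−63.1356)=-0.0607; B=V−Δ·S=4.6926
Node (1,0) S=46.9200: V=(p*·0.9709+(1−p*)·0.9709)/1.03=0.9426; Δ=(0.9709−0.9709)/(54.4272−43.1664)=0.0000; B=V−Δ·S=0.9426
Node (1,1) S=59.1600: V=(p*·0.5259+(1−p*)·0.9709)/1.03=0.7446; Δ=(0.5259−0.9709)/(68.6256−54.4272)=-0.0313; B=V−Δ·S=2.5987
Node (0,0) S=51.0000: V=(p*·0.7446+(1−p*)·0.9426)/1.03=0.8270; Δ=(0.7446−0.9426)/(59.1600−46.9200)=-0.0162; B=V−Δ·S=1.6521
As a check, the time-0 holding Δ(0,0)·S0 + B(0,0) comes to 0.8270 — exactly V0.

(0,0): Delta=-0.0162 Bond=1.6521
(1,0): Delta=0.0000 Bond=0.9426
(1,1): Delta=-0.0313 Bond=2.5987
(2,0): Delta=0.0000 Bond=0.9709
(2,1): Delta=0.0000 Bond=0.9709
(2,2): Delta=-0.0607 Bond=4.6926
V0=0.8270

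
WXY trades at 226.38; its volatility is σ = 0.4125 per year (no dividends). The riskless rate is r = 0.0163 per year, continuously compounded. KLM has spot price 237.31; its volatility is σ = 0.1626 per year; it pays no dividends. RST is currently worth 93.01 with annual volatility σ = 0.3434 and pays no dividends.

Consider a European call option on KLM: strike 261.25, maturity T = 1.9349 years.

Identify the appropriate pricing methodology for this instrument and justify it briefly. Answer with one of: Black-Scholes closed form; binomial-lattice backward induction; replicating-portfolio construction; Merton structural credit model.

framework: Black-Scholes closed form

Key observation: everything needed for the exact continuous-time valuation of the European call on KLM (strike 261.25) is given, and no feature rules the closed form out.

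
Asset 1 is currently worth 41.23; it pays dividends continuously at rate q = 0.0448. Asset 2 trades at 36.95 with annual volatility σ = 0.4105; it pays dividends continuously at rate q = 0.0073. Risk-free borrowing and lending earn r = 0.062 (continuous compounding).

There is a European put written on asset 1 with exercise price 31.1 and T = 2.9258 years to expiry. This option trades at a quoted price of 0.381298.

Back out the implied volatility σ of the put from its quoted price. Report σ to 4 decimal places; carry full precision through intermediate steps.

At σ = 0.1524 the Black–Scholes value reproduces the quote:
σ√T = 0.1524·√2.9258 = 0.260680
d₁ = (ln(S/K) + (r−q+σ²/2)T) / (σ√T) = (ln(41.23/31.1) + (0.062−0.0448+0.1524²/2)·2.9258) / 0.260680 = (0.281958 + 0.084301) / 0.260680 = 1.405015
d₂ = d₁ − σ√T = 1.405015 − 0.260680 = 1.144336
e^{−rT} = 0.834102
e^{−qT} = 0.877151
N(−d₁) = 0.080008,  N(−d₂) = 0.126242
V = K·e^{−rT}·N(−d₂) − S·e^{−qT}·N(−d₁) = 3.274796 − 2.893498 = 0.381298 (the quoted price), and the Black–Scholes price is strictly increasing in σ, so σ is unique

sigma = 0.1524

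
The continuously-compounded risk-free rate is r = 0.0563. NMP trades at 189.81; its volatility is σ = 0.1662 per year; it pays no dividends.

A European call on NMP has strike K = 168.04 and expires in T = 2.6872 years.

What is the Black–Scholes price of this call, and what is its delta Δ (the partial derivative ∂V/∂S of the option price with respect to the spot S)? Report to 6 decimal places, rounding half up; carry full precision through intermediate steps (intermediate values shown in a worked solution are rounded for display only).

price = 49.082144
Δ = 0.872578

σ√T = 0.1662·√2.6872 = 0.272446
d₁ = (ln(S/K) + (r+σ²/2)T) / (σ√T) = (ln(189.81/168.04) + (0.0563+0.1662²/2)·2.6872) / 0.272446 = (0.121822 + 0.188403) / 0.272446 = 1.138662
d₂ = d₁ − σ√T = 1.138662 − 0.272446 = 0.866216
e^{−rT} = 0.859599
N(d₁) = 0.872578,  N(d₂) = 0.806814
Call price V = S·N(d₁) − K·e^{−rT}·N(d₂) = 165.624026 − 116.541882 = 49.082144
Δ = N(d₁) = 0.872578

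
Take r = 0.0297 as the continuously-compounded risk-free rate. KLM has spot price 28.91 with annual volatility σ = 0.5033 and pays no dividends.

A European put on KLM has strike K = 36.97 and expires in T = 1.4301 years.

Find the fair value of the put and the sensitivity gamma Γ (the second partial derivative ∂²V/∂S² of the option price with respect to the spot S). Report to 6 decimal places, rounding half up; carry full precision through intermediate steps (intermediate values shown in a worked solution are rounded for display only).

price = 11.287106
Γ = 0.022911

σ√T = 0.5033·√1.4301 = 0.601880
d₁ = (ln(S/K) + (r+σ²/2)T) / (σ√T) = (ln(28.91/36.97) + (0.0297+0.5033²/2)·1.4301) / 0.601880 = (-0.245919 + 0.223604) / 0.601880 = -0.037076
d₂ = d₁ − σ√T = -0.037076 − 0.601880 = -0.638956
e^{−rT} = 0.958415
N(−d₁) = 0.514788,  N(−d₂) = 0.738574
Put price V = K·e^{−rT}·N(−d₂) − S·N(−d₁) = 26.169621 − 14.882515 = 11.287106
φ(d₁) = (1/√(2π))·e^{−d₁²/2} = 0.398668
Γ = φ(d₁) / (S·σ·√T) = 0.022911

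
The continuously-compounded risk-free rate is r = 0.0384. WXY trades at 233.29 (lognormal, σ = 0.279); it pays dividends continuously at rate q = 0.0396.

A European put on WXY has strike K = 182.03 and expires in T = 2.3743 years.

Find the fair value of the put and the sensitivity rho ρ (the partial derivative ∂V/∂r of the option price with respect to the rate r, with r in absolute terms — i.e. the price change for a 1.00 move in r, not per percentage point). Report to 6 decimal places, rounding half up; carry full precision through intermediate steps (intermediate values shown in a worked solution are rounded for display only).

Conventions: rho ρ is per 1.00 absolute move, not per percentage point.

price = 14.112769
ρ = -142.461145

σ√T = 0.279·√2.3743 = 0.429905
d₁ = (ln(S/K) + (r−q+σ²/2)T) / (σ√T) = (ln(233.29/182.03) + (0.0384−0.0396+0.279²/2)·2.3743) / 0.429905 = (0.248111 + 0.089560) / 0.429905 = 0.785455
d₂ = d₁ − σ√T = 0.785455 − 0.429905 = 0.355550
e^{−rT} = 0.912860
e^{−qT} = 0.910262
N(−d₁) = 0.216093,  N(−d₂) = 0.361089
Put price V = K·e^{−rT}·N(−d₂) − S·e^{−qT}·N(−d₁) = 60.001325 − 45.888556 = 14.112769
ρ = −K·T·e^{−rT}·N(−d₂) = -142.461145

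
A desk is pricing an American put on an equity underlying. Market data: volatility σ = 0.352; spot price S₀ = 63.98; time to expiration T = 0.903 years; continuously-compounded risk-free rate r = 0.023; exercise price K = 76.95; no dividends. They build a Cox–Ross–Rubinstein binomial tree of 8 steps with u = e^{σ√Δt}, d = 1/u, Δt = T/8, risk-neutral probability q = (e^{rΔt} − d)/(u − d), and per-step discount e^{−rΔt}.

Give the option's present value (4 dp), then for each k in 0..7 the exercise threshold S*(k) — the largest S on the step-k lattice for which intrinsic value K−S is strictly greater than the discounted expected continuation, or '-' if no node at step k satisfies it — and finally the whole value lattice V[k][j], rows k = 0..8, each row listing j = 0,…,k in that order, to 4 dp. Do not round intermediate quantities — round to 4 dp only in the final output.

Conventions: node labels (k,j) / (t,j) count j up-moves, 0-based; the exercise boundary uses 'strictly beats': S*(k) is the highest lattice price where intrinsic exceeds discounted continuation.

Δt=0.11288  u=1.12554  d=0.88846  q=0.48143  discount=0.99741
step 8 (expiry): payoffs max(K−S,0) = 52.1093 45.4809 37.0839 26.4462 12.9700 0.0000 0.0000 0.0000 0.0000
step 7: (k=7,j=0): S=27.9591, K−S=48.9909, hold=48.7914 ⇒ V=48.9909 exercise | (k=7,j=1): S=35.4196, K−S=41.5304, hold=41.3309 ⇒ V=41.5304 exercise | (k=7,j=2): S=44.8708, K−S=32.0792, hold=31.8797 ⇒ V=32.0792 exercise | (k=7,j=3): S=56.8439, K−S=20.1061, hold=19.9066 ⇒ V=20.1061 exercise | (k=7,j=4): S=72.0119, K−S=4.9381, hold=6.7084 ⇒ V=6.7084 continue | (k=7,j=5): S=91.2272, K−S=0.0000, hold=0.0000 ⇒ V=0.0000 continue | (k=7,j=6): S=115.5699, K−S=0.0000, hold=0.0000 ⇒ V=0.0000 continue | (k=7,j=7): S=146.4080, K−S=0.0000, hold=0.0000 ⇒ V=0.0000 continue  boundary S*=56.8439
step 6: (k=6,j=0): S=31.4691, K−S=45.4809, hold=45.2814 ⇒ V=45.4809 exercise | (k=6,j=1): S=39.8661, K−S=37.0839, hold=36.8844 ⇒ V=37.0839 exercise | (k=6,j=2): S=50.5038, K−S=26.4462, hold=26.2467 ⇒ V=26.4462 exercise | (k=6,j=3): S=63.9800, K−S=12.9700, hold=13.6205 ⇒ V=13.6205 continue | (k=6,j=4): S=81.0521, K−S=0.0000, hold=3.4697 ⇒ V=3.4697 continue | (k=6,j=5): S=102.6797, K−S=0.0000, hold=0.0000 ⇒ V=0.0000 continue | (k=6,j=6): S=130.0783, K−S=0.0000, hold=0.0000 ⇒ V=0.0000 continue  boundary S*=50.5038
step 5: (k=5,j=0): S=35.4196, K−S=41.5304, hold=41.3309 ⇒ V=41.5304 exercise | (k=5,j=1): S=44.8708, K−S=32.0792, hold=31.8797 ⇒ V=32.0792 exercise | (k=5,j=2): S=56.8439, K−S=20.1061, hold=20.2189 ⇒ V=20.2189 continue | (k=5,j=3): S=72.0119, K−S=4.9381, hold=8.7109 ⇒ V=8.7109 continue | (k=5,j=4): S=91.2272, K−S=0.0000, hold=1.7946 ⇒ V=1.7946 continue | (k=5,j=5): S=115.5699, K−S=0.0000, hold=0.0000 ⇒ V=0.0000 continue  boundary S*=44.8708
step 4: (k=4,j=0): S=39.8661, K−S=37.0839, hold=36.8844 ⇒ V=37.0839 exercise | (k=4,j=1): S=50.5038, K−S=26.4462, hold=26.3009 ⇒ V=26.4462 exercise | (k=4,j=2): S=63.9800, K−S=12.9700, hold=14.6405 ⇒ V=14.6405 continue | (k=4,j=3): S=81.0521, K−S=0.0000, hold=5.3672 ⇒ V=5.3672 continue | (k=4,j=4): S=102.6797, K−S=0.0000, hold=0.9282 ⇒ V=0.9282 continue  boundary S*=50.5038
step 3: (k=3,j=0): S=44.8708, K−S=32.0792, hold=31.8797 ⇒ V=32.0792 exercise | (k=3,j=1): S=56.8439, K−S=20.1061, hold=20.7087 ⇒ V=20.7087 continue | (k=3,j=2): S=72.0119, K−S=4.9381, hold=10.1497 ⇒ V=10.1497 continue | (k=3,j=3): S=91.2272, K−S=0.0000, hold=3.2218 ⇒ V=3.2218 continue  boundary S*=44.8708
step 2: (k=2,j=0): S=50.5038, K−S=26.4462, hold=26.5361 ⇒ V=26.5361 continue | (k=2,j=1): S=63.9800, K−S=12.9700, hold=15.5847 ⇒ V=15.5847 continue | (k=2,j=2): S=81.0521, K−S=0.0000, hold=6.7967 ⇒ V=6.7967 continue  boundary S*=-
step 1: (k=1,j=0): S=56.8439, K−S=20.1061, hold=21.2086 ⇒ V=21.2086 continue | (k=1,j=1): S=72.0119, K−S=4.9381, hold=11.3244 ⇒ V=11.3244 continue  boundary S*=-
step 0: (k=0,j=0): S=63.9800, K−S=12.9700, hold=16.4074 ⇒ V=16.4074 continue  boundary S*=-

price = 16.4074
boundary = - - - 44.8708 50.5038 44.8708 50.5038 56.8439
tree:
16.4074
21.2086 11.3244
26.5361 15.5847 6.7967
32.0792 20.7087 10.1497 3.2218
37.0839 26.4462 14.6405 5.3672 0.9282
41.5304 32.0792 20.2189 8.7109 1.7946 0.0000
45.4809 37.0839 26.4462 13.6205 3.4697 0.0000 0.0000
48.9909 41.5304 32.0792 20.1061 6.7084 0.0000 0.0000 0.0000
52.1093 45.4809 37.0839 26.4462 12.9700 0.0000 0.0000 0.0000 0.0000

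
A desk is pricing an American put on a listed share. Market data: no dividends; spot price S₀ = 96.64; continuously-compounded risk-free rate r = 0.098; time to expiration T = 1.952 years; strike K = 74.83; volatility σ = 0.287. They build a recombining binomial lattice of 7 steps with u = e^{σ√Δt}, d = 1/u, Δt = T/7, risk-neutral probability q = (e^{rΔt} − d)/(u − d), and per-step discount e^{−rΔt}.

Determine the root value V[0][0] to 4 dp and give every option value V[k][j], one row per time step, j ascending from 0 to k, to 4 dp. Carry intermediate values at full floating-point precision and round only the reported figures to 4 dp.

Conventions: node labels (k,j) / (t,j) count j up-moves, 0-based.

price = 2.4352
tree:
2.4352
4.4462 0.9332
7.8907 1.8872 0.2095
13.5144 3.7444 0.4820 0.0000
22.1219 7.2403 1.1088 0.0000 0.0000
29.5342 13.4966 2.5506 0.0000 0.0000 0.0000
35.9042 22.1219 5.8672 0.0000 0.0000 0.0000 0.0000
41.3783 29.5342 13.4966 0.0000 0.0000 0.0000 0.0000 0.0000

params: Δt=0.27886 u=1.16364 d=0.85937 q=0.55324 e^(-rΔt)=0.97304
t_7 payoffs: 41.3783 29.5342 13.4966 0.0000 0.0000 0.0000 0.0000 0.0000
k=6: node(6,0) S=38.9258 payoff=35.9042 vs cont=33.8869 → 35.9042 [stop]  node(6,1) S=52.7081 payoff=22.1219 vs cont=20.1046 → 22.1219 [stop]  node(6,2) S=71.3702 payoff=3.4598 vs cont=5.8672 → 5.8672 [wait]  node(6,3) S=96.6400 payoff=0.0000 vs cont=0.0000 → 0.0000 [wait]  node(6,4) S=130.8569 payoff=0.0000 vs cont=0.0000 → 0.0000 [wait]  node(6,5) S=177.1889 payoff=0.0000 vs cont=0.0000 → 0.0000 [wait]  node(6,6) S=239.9254 payoff=0.0000 vs cont=0.0000 → 0.0000 [wait]
k=5: node(5,0) S=45.2958 payoff=29.5342 vs cont=27.5170 → 29.5342 [stop]  node(5,1) S=61.3334 payoff=13.4966 vs cont=12.7753 → 13.4966 [stop]  node(5,2) S=83.0495 payoff=0.0000 vs cont=2.5506 → 2.5506 [wait]  node(5,3) S=112.4545 payoff=0.0000 vs cont=0.0000 → 0.0000 [wait]  node(5,4) S=152.2708 payoff=0.0000 vs cont=0.0000 → 0.0000 [wait]  node(5,5) S=206.1846 payoff=0.0000 vs cont=0.0000 → 0.0000 [wait]
k=4: node(4,0) S=52.7081 payoff=22.1219 vs cont=20.1046 → 22.1219 [stop]  node(4,1) S=71.3702 payoff=3.4598 vs cont=7.2403 → 7.2403 [wait]  node(4,2) S=96.6400 payoff=0.0000 vs cont=1.1088 → 1.1088 [wait]  node(4,3) S=130.8569 payoff=0.0000 vs cont=0.0000 → 0.0000 [wait]  node(4,4) S=177.1889 payoff=0.0000 vs cont=0.0000 → 0.0000 [wait]
k=3: node(3,0) S=61.3334 payoff=13.4966 vs cont=13.5144 → 13.5144 [wait]  node(3,1) S=83.0495 payoff=0.0000 vs cont=3.7444 → 3.7444 [wait]  node(3,2) S=112.4545 payoff=0.0000 vs cont=0.4820 → 0.4820 [wait]  node(3,3) S=152.2708 payoff=0.0000 vs cont=0.0000 → 0.0000 [wait]
k=2: node(2,0) S=71.3702 payoff=3.4598 vs cont=7.8907 → 7.8907 [wait]  node(2,1) S=96.6400 payoff=0.0000 vs cont=1.8872 → 1.8872 [wait]  node(2,2) S=130.8569 payoff=0.0000 vs cont=0.2095 → 0.2095 [wait]
k=1: node(1,0) S=83.0495 payoff=0.0000 vs cont=4.4462 → 4.4462 [wait]  node(1,1) S=112.4545 payoff=0.0000 vs cont=0.9332 → 0.9332 [wait]
k=0: node(0,0) S=96.6400 payoff=0.0000 vs cont=2.4352 → 2.4352 [wait]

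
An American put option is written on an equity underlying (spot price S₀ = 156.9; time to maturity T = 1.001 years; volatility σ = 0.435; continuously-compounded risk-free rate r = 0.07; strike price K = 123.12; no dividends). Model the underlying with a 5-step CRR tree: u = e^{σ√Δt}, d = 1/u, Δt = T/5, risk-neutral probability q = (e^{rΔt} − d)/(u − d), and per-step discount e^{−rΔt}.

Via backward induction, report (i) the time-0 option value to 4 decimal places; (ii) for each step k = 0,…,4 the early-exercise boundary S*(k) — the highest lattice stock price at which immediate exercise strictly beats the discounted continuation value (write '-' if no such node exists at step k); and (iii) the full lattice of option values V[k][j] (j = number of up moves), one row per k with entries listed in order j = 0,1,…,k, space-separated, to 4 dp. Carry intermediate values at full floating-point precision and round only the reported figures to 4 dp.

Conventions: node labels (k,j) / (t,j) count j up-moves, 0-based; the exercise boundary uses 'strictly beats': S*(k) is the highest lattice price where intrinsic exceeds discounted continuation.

price = 7.9459
boundary = - - - 87.5056 72.0289
tree:
7.9459
13.5142 2.3227
22.3700 4.5962 0.0000
35.6144 9.0951 0.0000 0.0000
51.0911 17.9976 0.0000 0.0000 0.0000
63.8305 35.6144 0.0000 0.0000 0.0000 0.0000

params: Δt=0.20020 u=1.21487 d=0.82313 q=0.48752 e^(-rΔt)=0.98608
t_5 payoffs: 63.8305 35.6144 0.0000 0.0000 0.0000 0.0000
t_4: node(4,0) S=72.0289 payoff=51.0911 vs cont=49.3777 → 51.0911 [stop]  node(4,1) S=106.3078 payoff=16.8122 vs cont=17.9976 → 17.9976 [wait]  node(4,2) S=156.9000 payoff=0.0000 vs cont=0.0000 → 0.0000 [wait]  node(4,3) S=231.5693 payoff=0.0000 vs cont=0.0000 → 0.0000 [wait]  node(4,4) S=341.7739 payoff=0.0000 vs cont=0.0000 → 0.0000 [wait]  ⇒ S*(4)=72.0289
t_3: node(3,0) S=87.5056 payoff=35.6144 vs cont=34.4709 → 35.6144 [stop]  node(3,1) S=129.1499 payoff=0.0000 vs cont=9.0951 → 9.0951 [wait]  node(3,2) S=190.6127 payoff=0.0000 vs cont=0.0000 → 0.0000 [wait]  node(3,3) S=281.3260 payoff=0.0000 vs cont=0.0000 → 0.0000 [wait]  ⇒ S*(3)=87.5056
t_2: node(2,0) S=106.3078 payoff=16.8122 vs cont=22.3700 → 22.3700 [wait]  node(2,1) S=156.9000 payoff=0.0000 vs cont=4.5962 → 4.5962 [wait]  node(2,2) S=231.5693 payoff=0.0000 vs cont=0.0000 → 0.0000 [wait]  ⇒ S*(2)=-
t_1: node(1,0) S=129.1499 payoff=0.0000 vs cont=13.5142 → 13.5142 [wait]  node(1,1) S=190.6127 payoff=0.0000 vs cont=2.3227 → 2.3227 [wait]  ⇒ S*(1)=-
t_0: node(0,0) S=156.9000 payoff=0.0000 vs cont=7.9459 → 7.9459 [wait]  ⇒ S*(0)=-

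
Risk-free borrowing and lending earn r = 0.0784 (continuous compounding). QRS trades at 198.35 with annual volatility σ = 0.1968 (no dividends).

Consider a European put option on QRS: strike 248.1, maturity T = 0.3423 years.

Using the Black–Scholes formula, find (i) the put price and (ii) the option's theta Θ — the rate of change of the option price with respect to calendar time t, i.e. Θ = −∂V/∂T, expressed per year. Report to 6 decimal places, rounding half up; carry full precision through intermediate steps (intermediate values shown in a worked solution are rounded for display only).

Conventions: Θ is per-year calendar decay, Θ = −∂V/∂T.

price = 43.628979
Θ = 14.812312

σ√T = 0.1968·√0.3423 = 0.115141
d₁ = (ln(S/K) + (r+σ²/2)T) / (σ√T) = (ln(198.35/248.1) + (0.0784+0.1968²/2)·0.3423) / 0.115141 = (-0.223799 + 0.033465) / 0.115141 = -1.653055
d₂ = d₁ − σ√T = -1.653055 − 0.115141 = -1.768195
e^{−rT} = 0.973521
N(−d₁) = 0.950840,  N(−d₂) = 0.961486
Put price V = K·e^{−rT}·N(−d₂) − S·N(−d₁) = 232.228121 − 188.599142 = 43.628979
φ(d₁) = (1/√(2π))·e^{−d₁²/2} = 0.101750
Θ = −S·φ(d₁)·σ/(2√T) + r·K·e^{−rT}·N(−d₂) = −3.394373 + 18.206685 = 14.812312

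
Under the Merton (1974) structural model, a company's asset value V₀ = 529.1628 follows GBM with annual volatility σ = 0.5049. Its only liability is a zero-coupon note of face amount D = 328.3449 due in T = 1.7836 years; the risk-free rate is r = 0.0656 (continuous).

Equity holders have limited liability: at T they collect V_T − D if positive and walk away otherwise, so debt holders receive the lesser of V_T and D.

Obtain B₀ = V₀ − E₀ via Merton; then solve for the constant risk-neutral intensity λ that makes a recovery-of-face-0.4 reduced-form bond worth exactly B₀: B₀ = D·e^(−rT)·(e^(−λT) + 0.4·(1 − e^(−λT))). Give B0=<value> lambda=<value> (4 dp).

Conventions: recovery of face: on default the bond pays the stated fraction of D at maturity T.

Equity is a call on the firm's assets struck at D = 328.3449:
d₁ = [ln(V₀/D) + (r + σ²/2)T] / (σ√T)
   = [ln(529.1628/328.3449) + (0.0656 + 0.5·0.5049²)·1.7836] / (0.5049·√1.7836)
   = [0.477232 + 0.344345] / 0.674301 = 1.218412
d₂ = d₁ − σ√T = 1.218412 − 0.674301 = 0.544110
N(d₁) = 0.888466,  N(d₂) = 0.706817,  e^(−rT) = 0.889581
E₀ = V₀·N(d₁) − D·e^(−rT)·N(d₂)
   = 529.1628·0.888466 − 328.3449·0.889581·0.706817 = 263.689360
B₀ = V₀ − E₀ = 529.1628 − 263.689360 = 265.473440
e^(−λT) = (B₀·e^(rT)/D − 0.4)/(1 − 0.4) = (265.4734·1.124124/328.3449 − 0.4)/0.6 = 0.84812793
λ = −ln(0.84812793)/1.7836 = 0.092355

B0=265.4734 lambda=0.0924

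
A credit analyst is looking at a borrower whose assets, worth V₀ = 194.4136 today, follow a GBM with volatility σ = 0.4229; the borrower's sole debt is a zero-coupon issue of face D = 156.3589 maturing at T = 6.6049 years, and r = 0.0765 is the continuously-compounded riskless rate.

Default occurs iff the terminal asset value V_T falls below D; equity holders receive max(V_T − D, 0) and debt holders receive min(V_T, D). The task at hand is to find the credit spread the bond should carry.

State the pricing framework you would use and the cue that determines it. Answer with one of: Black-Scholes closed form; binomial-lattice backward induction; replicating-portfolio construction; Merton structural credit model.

framework: Merton structural credit model

Key observation: the data describe a firm's assets (V₀ = 194.4136, GBM) and a single zero-coupon debt of face 156.3589, so credit quantities follow from equity-as-call in the structural model.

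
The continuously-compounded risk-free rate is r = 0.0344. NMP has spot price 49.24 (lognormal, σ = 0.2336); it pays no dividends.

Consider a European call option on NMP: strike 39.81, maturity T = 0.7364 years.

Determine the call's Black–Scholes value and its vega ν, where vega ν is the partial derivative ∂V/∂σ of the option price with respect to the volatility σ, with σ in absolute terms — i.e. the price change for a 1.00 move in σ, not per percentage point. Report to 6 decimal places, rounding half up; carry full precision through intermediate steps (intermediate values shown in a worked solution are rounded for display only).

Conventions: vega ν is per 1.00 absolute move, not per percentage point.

price = 10.929160
ν = 7.363002

σ√T = 0.2336·√0.7364 = 0.200461
d₁ = (ln(S/K) + (r+σ²/2)T) / (σ√T) = (ln(49.24/39.81) + (0.0344+0.2336²/2)·0.7364) / 0.200461 = (0.212588 + 0.045424) / 0.200461 = 1.287097
d₂ = d₁ − σ√T = 1.287097 − 0.200461 = 1.086636
e^{−rT} = 0.974986
N(d₁) = 0.900970,  N(d₂) = 0.861401
Call price V = S·N(d₁) − K·e^{−rT}·N(d₂) = 44.363749 − 33.434589 = 10.929160
φ(d₁) = (1/√(2π))·e^{−d₁²/2} = 0.174253
ν = S·φ(d₁)·√T = 7.363002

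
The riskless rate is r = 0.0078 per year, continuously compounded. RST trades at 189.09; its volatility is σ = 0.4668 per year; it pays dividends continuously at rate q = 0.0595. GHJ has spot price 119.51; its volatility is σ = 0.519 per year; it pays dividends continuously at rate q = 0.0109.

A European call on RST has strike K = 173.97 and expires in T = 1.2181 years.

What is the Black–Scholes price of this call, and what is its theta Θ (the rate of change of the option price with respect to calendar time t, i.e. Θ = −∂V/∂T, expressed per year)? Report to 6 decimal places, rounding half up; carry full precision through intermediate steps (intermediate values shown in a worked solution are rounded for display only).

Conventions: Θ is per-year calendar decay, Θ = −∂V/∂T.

price = 37.190705
Θ = -8.298354

σ√T = 0.4668·√1.2181 = 0.515196
d₁ = (ln(S/K) + (r−q+σ²/2)T) / (σ√T) = (ln(189.09/173.97) + (0.0078−0.0595+0.4668²/2)·1.2181) / 0.515196 = (0.083340 + 0.069738) / 0.515196 = 0.297125
d₂ = d₁ − σ√T = 0.297125 − 0.515196 = -0.218070
e^{−rT} = 0.990544
e^{−qT} = 0.930087
N(d₁) = 0.616815,  N(d₂) = 0.413687
Call price V = S·e^{−qT}·N(d₁) − K·e^{−rT}·N(d₂) = 108.479307 − 71.288603 = 37.190705
φ(d₁) = (1/√(2π))·e^{−d₁²/2} = 0.381715
Θ = −S·e^{−qT}·φ(d₁)·σ/(2√T) + q·S·e^{−qT}·N(d₁) − r·K·e^{−rT}·N(d₂) = −14.196822 + 6.454519 − 0.556051 = -8.298354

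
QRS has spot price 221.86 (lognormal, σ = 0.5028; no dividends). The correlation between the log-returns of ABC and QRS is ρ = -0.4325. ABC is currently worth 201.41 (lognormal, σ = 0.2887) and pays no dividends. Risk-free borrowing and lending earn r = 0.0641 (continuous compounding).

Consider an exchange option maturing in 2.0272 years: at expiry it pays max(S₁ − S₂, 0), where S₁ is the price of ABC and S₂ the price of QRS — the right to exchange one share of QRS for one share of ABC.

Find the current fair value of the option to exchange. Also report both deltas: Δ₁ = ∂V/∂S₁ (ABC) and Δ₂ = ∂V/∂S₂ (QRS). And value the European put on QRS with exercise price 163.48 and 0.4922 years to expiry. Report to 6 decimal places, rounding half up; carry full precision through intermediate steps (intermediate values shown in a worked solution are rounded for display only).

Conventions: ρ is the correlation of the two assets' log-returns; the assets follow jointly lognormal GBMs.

σ_eff = √(σ₁² + σ₂² − 2ρσ₁σ₂) = √(0.2887² + 0.5028² − 2·-0.4325·0.2887·0.5028) = 0.679498
d₁ = (ln(S₁/S₂) + (q₂ − q₁ + σ_eff²/2)T) / (σ_eff√T) = (ln(201.41/221.86) + (0.0 − 0.0 + 0.230859)·2.0272) / 0.967468 = 0.383778
d₂ = d₁ − σ_eff√T = 0.383778 − 0.967468 = -0.583690
N(d₁) = 0.649429,  N(d₂) = 0.279715
V = S₁·e^{−q₁T}·N(d₁) − S₂·e^{−q₂T}·N(d₂) = 130.801405 − 62.057480 = 68.743924
Δ₁ = e^{−q₁T}·N(d₁) = 0.649429;  Δ₂ = −e^{−q₂T}·N(d₂) = -0.279715
[vanilla: QRS put K=163.48]
σ√T = 0.5028·√0.4922 = 0.352749
d₁ = (ln(S/K) + (r+σ²/2)T) / (σ√T) = (ln(221.86/163.48) + (0.0641+0.5028²/2)·0.4922) / 0.352749 = (0.305356 + 0.093766) / 0.352749 = 1.131461
d₂ = d₁ − σ√T = 1.131461 − 0.352749 = 0.778712
e^{−rT} = 0.968942
N(−d₁) = 0.128931,  N(−d₂) = 0.218075
price = K·e^{−rT}·N(−d₂) − S·N(−d₁) = 34.543644 − 28.604543 = 5.939102

exchange price = 68.743924
Δ1 = 0.649429
Δ2 = -0.279715
price(QRS put K=163.48) = 5.939102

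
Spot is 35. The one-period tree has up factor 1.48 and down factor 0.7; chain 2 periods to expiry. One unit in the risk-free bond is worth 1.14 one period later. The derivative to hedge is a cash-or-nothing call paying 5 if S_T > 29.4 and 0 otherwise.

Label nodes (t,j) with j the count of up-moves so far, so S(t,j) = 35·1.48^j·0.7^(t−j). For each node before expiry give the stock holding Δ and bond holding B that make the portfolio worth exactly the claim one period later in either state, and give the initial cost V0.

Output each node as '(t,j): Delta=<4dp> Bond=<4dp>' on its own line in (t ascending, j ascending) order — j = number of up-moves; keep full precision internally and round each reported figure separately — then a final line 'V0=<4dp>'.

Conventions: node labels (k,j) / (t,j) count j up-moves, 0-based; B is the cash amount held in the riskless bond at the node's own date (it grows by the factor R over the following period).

(0,0): Delta=0.0700 Bond=0.6653
(1,0): Delta=0.2616 Bond=-3.9361
(1,1): Delta=0.0000 Bond=4.3860
V0=3.1163

Arbitrage-free pricing uses the up-move probability p* = (R−d)/(u−d) = 0.5641, discounting each step at R = 1.14.
At maturity the claim pays: V(2,0)=0.0000, V(2,1)=5.0000, V(2,2)=5.0000
(1,0): S=24.5000. Δ = (V_up−V_dn)/(S_up−S_dn) = (5.0000−0.0000)/(36.2600−17.1500) = 0.2616. V = [p*·5.0000 + (1−p*)·0.0000]/1.14 = 2.4741. B = V − Δ·S = -3.9361.
(1,1): S=51.8000. Δ = (V_up−V_dn)/(S_up−S_dn) = (5.0000−5.0000)/(76.6640−36.2600) = 0.0000. V = [p*·5.0000 + (1−p*)·5.0000]/1.14 = 4.3860. B = V − Δ·S = 4.3860.
(0,0): S=35.0000. Δ = (V_up−V_dn)/(S_up−S_dn) = (4.3860−2.4741)/(51.8000−24.5000) = 0.0700. V = [p*·4.3860 + (1−p*)·2.4741]/1.14 = 3.1163. B = V − Δ·S = 0.6653.
Check: Δ(0,0)·S0 + B(0,0) = 3.1163 = V0.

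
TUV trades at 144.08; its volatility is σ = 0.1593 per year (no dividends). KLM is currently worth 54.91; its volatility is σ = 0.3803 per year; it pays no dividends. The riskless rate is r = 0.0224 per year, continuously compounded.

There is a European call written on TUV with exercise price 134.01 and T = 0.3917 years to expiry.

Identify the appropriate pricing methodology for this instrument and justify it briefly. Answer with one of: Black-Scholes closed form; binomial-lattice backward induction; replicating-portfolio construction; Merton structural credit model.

framework: Black-Scholes closed form

Key observation: with TUV following a GBM at constant σ and r, the European call struck at 134.01 prices in closed form — nothing here needs a stepwise model or a balance sheet.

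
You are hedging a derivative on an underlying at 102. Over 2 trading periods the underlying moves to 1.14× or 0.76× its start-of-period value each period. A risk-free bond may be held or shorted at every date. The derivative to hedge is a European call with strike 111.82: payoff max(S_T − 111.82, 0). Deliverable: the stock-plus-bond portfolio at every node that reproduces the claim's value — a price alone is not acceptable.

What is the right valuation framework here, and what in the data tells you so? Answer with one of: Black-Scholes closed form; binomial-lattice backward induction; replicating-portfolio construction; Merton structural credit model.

framework: replicating-portfolio construction

Key observation: the mandate to exhibit the hedge at every date and state singles out the replicating-portfolio construction on the 2-period tree with factors 1.14 and 0.76 from 102.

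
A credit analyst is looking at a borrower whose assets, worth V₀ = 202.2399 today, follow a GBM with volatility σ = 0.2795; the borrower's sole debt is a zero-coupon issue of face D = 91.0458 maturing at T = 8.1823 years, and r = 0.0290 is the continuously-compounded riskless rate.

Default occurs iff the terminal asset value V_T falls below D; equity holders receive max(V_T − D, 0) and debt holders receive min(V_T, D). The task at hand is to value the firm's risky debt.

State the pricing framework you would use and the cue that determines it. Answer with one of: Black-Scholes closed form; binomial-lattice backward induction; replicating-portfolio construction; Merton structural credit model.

Key observation: the data describe a firm's assets (V₀ = 202.2399, GBM) and a single zero-coupon debt of face 91.0458, so credit quantities follow from equity-as-call in the structural model.

framework: Merton structural credit model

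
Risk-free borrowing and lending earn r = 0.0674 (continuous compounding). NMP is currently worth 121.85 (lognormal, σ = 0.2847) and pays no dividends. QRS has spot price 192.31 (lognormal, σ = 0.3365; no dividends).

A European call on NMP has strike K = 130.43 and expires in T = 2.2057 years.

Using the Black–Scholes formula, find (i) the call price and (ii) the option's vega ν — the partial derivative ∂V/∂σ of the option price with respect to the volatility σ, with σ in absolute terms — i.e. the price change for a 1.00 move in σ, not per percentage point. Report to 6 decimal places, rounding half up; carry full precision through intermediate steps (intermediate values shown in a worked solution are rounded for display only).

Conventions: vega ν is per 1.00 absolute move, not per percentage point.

σ√T = 0.2847·√2.2057 = 0.422825
d₁ = (ln(S/K) + (r+σ²/2)T) / (σ√T) = (ln(121.85/130.43) + (0.0674+0.2847²/2)·2.2057) / 0.422825 = (-0.068046 + 0.238055) / 0.422825 = 0.402078
d₂ = d₁ − σ√T = 0.402078 − 0.422825 = -0.020747
e^{−rT} = 0.861858
N(d₁) = 0.656187,  N(d₂) = 0.491724
Call price V = S·N(d₁) − K·e^{−rT}·N(d₂) = 79.956362 − 55.275762 = 24.680600
φ(d₁) = (1/√(2π))·e^{−d₁²/2} = 0.367963
ν = S·φ(d₁)·√T = 66.589121

price = 24.680600
ν = 66.589121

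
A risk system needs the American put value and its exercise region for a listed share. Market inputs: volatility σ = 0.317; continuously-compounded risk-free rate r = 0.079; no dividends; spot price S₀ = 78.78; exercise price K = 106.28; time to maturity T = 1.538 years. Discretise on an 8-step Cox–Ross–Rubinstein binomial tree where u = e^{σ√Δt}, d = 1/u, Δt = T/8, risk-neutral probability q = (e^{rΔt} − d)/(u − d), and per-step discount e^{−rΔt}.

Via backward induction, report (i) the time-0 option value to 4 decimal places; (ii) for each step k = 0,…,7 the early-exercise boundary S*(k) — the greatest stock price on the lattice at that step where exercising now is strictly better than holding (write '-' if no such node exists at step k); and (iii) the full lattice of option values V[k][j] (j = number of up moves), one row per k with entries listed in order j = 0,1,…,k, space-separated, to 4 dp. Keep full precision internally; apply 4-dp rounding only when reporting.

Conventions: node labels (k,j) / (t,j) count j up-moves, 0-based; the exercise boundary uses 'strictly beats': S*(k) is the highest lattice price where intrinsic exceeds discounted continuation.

price = 27.5270
boundary = - 68.5571 78.7800 68.5571 78.7800 68.5571 78.7800 90.5273
tree:
27.5270
37.7229 18.9321
46.6193 27.5000 11.5859
54.3612 37.7229 18.1928 5.8326
61.0985 46.6193 27.5000 10.1431 2.0282
66.9615 54.3612 37.7229 17.0898 4.0339 0.2379
72.0637 61.0985 46.6193 27.5000 7.9901 0.5033 0.0000
76.5038 66.9615 54.3612 37.7229 15.7527 1.0650 0.0000 0.0000
80.3677 72.0637 61.0985 46.6193 27.5000 2.2536 0.0000 0.0000 0.0000

Δt=0.19225  u=1.14912  d=0.87023  q=0.52018  discount=0.98493
step 8 (expiry): payoffs max(K−S,0) = 80.3677 72.0637 61.0985 46.6193 27.5000 2.2536 0.0000 0.0000 0.0000
step 7: (k=7,j=0): S=29.7762, K−S=76.5038, hold=74.9018 ⇒ V=76.5038 exercise | (k=7,j=1): S=39.3185, K−S=66.9615, hold=65.3595 ⇒ V=66.9615 exercise | (k=7,j=2): S=51.9188, K−S=54.3612, hold=52.7593 ⇒ V=54.3612 exercise | (k=7,j=3): S=68.5571, K−S=37.7229, hold=36.1210 ⇒ V=37.7229 exercise | (k=7,j=4): S=90.5273, K−S=15.7527, hold=14.1507 ⇒ V=15.7527 exercise | (k=7,j=5): S=119.5384, K−S=0.0000, hold=1.0650 ⇒ V=1.0650 continue | (k=7,j=6): S=157.8466, K−S=0.0000, hold=0.0000 ⇒ V=0.0000 continue | (k=7,j=7): S=208.4312, K−S=0.0000, hold=0.0000 ⇒ V=0.0000 continue  boundary S*=90.5273
step 6: (k=6,j=0): S=34.2163, K−S=72.0637, hold=70.4617 ⇒ V=72.0637 exercise | (k=6,j=1): S=45.1815, K−S=61.0985, hold=59.4965 ⇒ V=61.0985 exercise | (k=6,j=2): S=59.6607, K−S=46.6193, hold=45.0173 ⇒ V=46.6193 exercise | (k=6,j=3): S=78.7800, K−S=27.5000, hold=25.8980 ⇒ V=27.5000 exercise | (k=6,j=4): S=104.0264, K−S=2.2536, hold=7.9901 ⇒ V=7.9901 continue | (k=6,j=5): S=137.3635, K−S=0.0000, hold=0.5033 ⇒ V=0.5033 continue | (k=6,j=6): S=181.3840, K−S=0.0000, hold=0.0000 ⇒ V=0.0000 continue  boundary S*=78.7800
step 5: (k=5,j=0): S=39.3185, K−S=66.9615, hold=65.3595 ⇒ V=66.9615 exercise | (k=5,j=1): S=51.9188, K−S=54.3612, hold=52.7593 ⇒ V=54.3612 exercise | (k=5,j=2): S=68.5571, K−S=37.7229, hold=36.1210 ⇒ V=37.7229 exercise | (k=5,j=3): S=90.5273, K−S=15.7527, hold=17.0898 ⇒ V=17.0898 continue | (k=5,j=4): S=119.5384, K−S=0.0000, hold=4.0339 ⇒ V=4.0339 continue | (k=5,j=5): S=157.8466, K−S=0.0000, hold=0.2379 ⇒ V=0.2379 continue  boundary S*=68.5571
step 4: (k=4,j=0): S=45.1815, K−S=61.0985, hold=59.4965 ⇒ V=61.0985 exercise | (k=4,j=1): S=59.6607, K−S=46.6193, hold=45.0173 ⇒ V=46.6193 exercise | (k=4,j=2): S=78.7800, K−S=27.5000, hold=26.5831 ⇒ V=27.5000 exercise | (k=4,j=3): S=104.0264, K−S=2.2536, hold=10.1431 ⇒ V=10.1431 continue | (k=4,j=4): S=137.3635, K−S=0.0000, hold=2.0282 ⇒ V=2.0282 continue  boundary S*=78.7800
step 3: (k=3,j=0): S=51.9188, K−S=54.3612, hold=52.7593 ⇒ V=54.3612 exercise | (k=3,j=1): S=68.5571, K−S=37.7229, hold=36.1210 ⇒ V=37.7229 exercise | (k=3,j=2): S=90.5273, K−S=15.7527, hold=18.1928 ⇒ V=18.1928 continue | (k=3,j=3): S=119.5384, K−S=0.0000, hold=5.8326 ⇒ V=5.8326 continue  boundary S*=68.5571
step 2: (k=2,j=0): S=59.6607, K−S=46.6193, hold=45.0173 ⇒ V=46.6193 exercise | (k=2,j=1): S=78.7800, K−S=27.5000, hold=27.1482 ⇒ V=27.5000 exercise | (k=2,j=2): S=104.0264, K−S=2.2536, hold=11.5859 ⇒ V=11.5859 continue  boundary S*=78.7800
step 1: (k=1,j=0): S=68.5571, K−S=37.7229, hold=36.1210 ⇒ V=37.7229 exercise | (k=1,j=1): S=90.5273, K−S=15.7527, hold=18.9321 ⇒ V=18.9321 continue  boundary S*=68.5571
step 0: (k=0,j=0): S=78.7800, K−S=27.5000, hold=27.5270 ⇒ V=27.5270 continue  boundary S*=-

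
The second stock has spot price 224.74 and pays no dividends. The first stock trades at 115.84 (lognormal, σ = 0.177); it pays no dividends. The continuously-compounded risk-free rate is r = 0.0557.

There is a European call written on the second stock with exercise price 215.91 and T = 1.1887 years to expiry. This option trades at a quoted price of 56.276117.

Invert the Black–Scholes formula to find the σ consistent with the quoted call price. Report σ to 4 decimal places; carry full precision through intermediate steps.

At σ = 0.4801 the Black–Scholes value reproduces the quote:
σ√T = 0.4801·√1.1887 = 0.523441
d₁ = (ln(S/K) + (r+σ²/2)T) / (σ√T) = (ln(224.74/215.91) + (0.0557+0.4801²/2)·1.1887) / 0.523441 = (0.040083 + 0.203206) / 0.523441 = 0.464787
d₂ = d₁ − σ√T = 0.464787 − 0.523441 = -0.058655
e^{−rT} = 0.935934
N(d₁) = 0.678958,  N(d₂) = 0.476614
V = S·N(d₁) − K·e^{−rT}·N(d₂) = 152.588989 − 96.312872 = 56.276117 (matching the quote); vega is positive throughout, so no other σ reproduces this price

sigma = 0.4801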